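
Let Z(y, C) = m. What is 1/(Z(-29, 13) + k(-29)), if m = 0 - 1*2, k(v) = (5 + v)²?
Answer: 1/574 ≈ 0.0017422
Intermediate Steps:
m = -2 (m = 0 - 2 = -2)
Z(y, C) = -2
1/(Z(-29, 13) + k(-29)) = 1/(-2 + (5 - 29)²) = 1/(-2 + (-24)²) = 1/(-2 + 576) = 1/574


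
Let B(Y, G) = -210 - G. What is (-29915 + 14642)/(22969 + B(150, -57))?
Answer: -15273/22816 ≈ -0.66940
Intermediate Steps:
(-29915 + 14642)/(22969 + B(150, -57)) = (-29915 + 14642)/(22969 + (-210 - 1*(-57))) = -15273/(22969 + (-210 + 57)) = -15273/(22969 - 153) = -15273/22816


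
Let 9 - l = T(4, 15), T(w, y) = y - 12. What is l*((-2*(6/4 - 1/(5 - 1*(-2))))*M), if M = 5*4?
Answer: -2280/7 ≈ -325.71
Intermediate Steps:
M = 20
T(w, y) = -12 + y
l = 6 (l = 9 - (-12 + 15) = 9 - 1*3 = 9 - 3 = 6)
l*((-2*(6/4 - 1/(5 - 1*(-2))))*M) = 6*(-2*(6/4 - 1/(5 - 1*(-2)))*20) = 6*(-2*(6*(1/4) - 1/(5 + 2))*20) = 6*(-2*(3/2 - 1/7)*20) = 6*(-2*19/14*20) = 6*(-19/7*20) = 6*(-380/7) = -2280/7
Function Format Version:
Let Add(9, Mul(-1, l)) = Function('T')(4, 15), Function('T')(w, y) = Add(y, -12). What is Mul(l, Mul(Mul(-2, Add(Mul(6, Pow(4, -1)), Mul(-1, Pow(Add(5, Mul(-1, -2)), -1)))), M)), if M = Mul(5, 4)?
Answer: Rational(-2280, 7) ≈ -325.71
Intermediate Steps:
M = 20
Function('T')(w, y) = Add(-12, y)
l = 6 (l = Add(9, Mul(-1, Add(-12, 15))) = Add(9, Mul(-1, 3)) = Add(9, -3) = 6)
Mul(l, Mul(Mul(-2, Add(Mul(6, Pow(4, -1)), Mul(-1, Pow(Add(5, Mul(-1, -2)), -1)))), M)) = Mul(6, Mul(Mul(-2, Add(Mul(6, Pow(4, -1)), Mul(-1, Pow(Add(5, Mul(-1, -2)), -1)))), 20)) = Mul(6, Mul(Mul(-2, Add(Mul(6, Rational(1, 4)), Mul(-1, Pow(Add(5, 2), -1)))), 20)) = Mul(6, Mul(Mul(-2, Add(Rational(3, 2), Mul(-1, Pow(7, -1)))), 20)) = Mul(6, Mul(Mul(-2, Add(Rational(3, 2), Mul(-1, Rational(1, 7)))), 20)) = Mul(6, Mul(Mul(-2, Add(Rational(3, 2), Rational(-1, 7))), 20)) = Mul(6, Mul(Mul(-2, Rational(19, 14)), 20)) = Mul(6, Mul(Rational(-19, 7), 20)) = Mul(6, Rational(-380, 7)) = Rational(-2280, 7)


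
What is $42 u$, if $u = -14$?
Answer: $-588$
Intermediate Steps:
$42 u = 42 \left(-14\right) = -588$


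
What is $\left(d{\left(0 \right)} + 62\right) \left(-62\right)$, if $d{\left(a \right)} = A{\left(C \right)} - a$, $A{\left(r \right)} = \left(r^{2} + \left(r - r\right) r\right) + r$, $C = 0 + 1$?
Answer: $-3968$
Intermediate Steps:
$C = 1$
$A{\left(r \right)} = r + r^{2}$ ($A{\left(r \right)} = \left(r^{2} + 0 r\right) + r = \left(r^{2} + 0\right) + r = r^{2} + r = r + r^{2}$)
$d{\left(a \right)} = 2 - a$ ($d{\left(a \right)} = 1 \left(1 + 1\right) - a = 1 \cdot 2 - a = 2 - a$)
$\left(d{\left(0 \right)} + 62\right) \left(-62\right) = \left(\left(2 - 0\right) + 62\right) \left(-62\right) = \left(\left(2 + 0\right) + 62\right) \left(-62\right) = \left(2 + 62\right) \left(-62\right) = 64 \left(-62\right) = -3968$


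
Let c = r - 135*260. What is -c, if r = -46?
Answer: 35146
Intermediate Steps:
c = -35146 (c = -46 - 135*260 = -46 - 35100 = -35146)
-c = -1*(-35146) = 35146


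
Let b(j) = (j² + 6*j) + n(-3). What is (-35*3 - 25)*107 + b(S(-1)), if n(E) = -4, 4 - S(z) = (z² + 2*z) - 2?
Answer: -13823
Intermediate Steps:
S(z) = 6 - z² - 2*z (S(z) = 4 - ((z² + 2*z) - 2) = 4 - (-2 + z² + 2*z) = 4 + (2 - z² - 2*z) = 6 - z² - 2*z)
b(j) = -4 + j² + 6*j (b(j) = (j² + 6*j) - 4 = -4 + j² + 6*j)
(-35*3 - 25)*107 + b(S(-1)) = (-35*3 - 25)*107 + (-4 + (6 - 1*(-1)² - 2*(-1))² + 6*(6 - 1*(-1)² - 2*(-1))) = (-105 - 25)*107 + (-4 + (6 - 1*1 + 2)² + 6*(6 - 1*1 + 2)) = -130*107 + (-4 + (6 - 1 + 2)² + 6*(6 - 1 + 2)) = -13910 + (-4 + 7² + 6*7) = -13910 + (-4 + 49 + 42) = -13910 + 87 = -13823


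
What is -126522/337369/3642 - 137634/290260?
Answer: -14095610897421/29720154322790 ≈ -0.47428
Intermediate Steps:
-126522/337369/3642 - 137634/290260 = -126522*1/337369*(1/3642) - 137634*1/290260 = -126522/337369*1/3642 - 68817/145130 = -21087/204782983 - 68817/145130 = -14095610897421/29720154322790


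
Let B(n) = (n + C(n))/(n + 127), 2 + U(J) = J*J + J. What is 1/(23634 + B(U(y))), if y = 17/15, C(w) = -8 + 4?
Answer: 28669/677562340 ≈ 4.2312e-5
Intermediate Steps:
C(w) = -4
y = 17/15 (y = 17*(1/15) = 17/15 ≈ 1.1333)
U(J) = -2 + J + J**2 (U(J) = -2 + (J*J + J) = -2 + (J**2 + J) = -2 + (J + J**2) = -2 + J + J**2)
B(n) = (-4 + n)/(127 + n) (B(n) = (n - 4)/(n + 127) = (-4 + n)/(127 + n))
1/(23634 + B(U(y))) = 1/(23634 + (-4 + (-2 + 17/15 + (17/15)**2))/(127 + (-2 + 17/15 + (17/15)**2))) = 1/(23634 + (-4 + (-2 + 17/15 + 289/225))/(127 + (-2 + 17/15 + 289/225))) = 1/(23634 + (-4 + 94/225)/(127 + 94/225)) = 1/(23634 - 806/225/(28669/225)) = 1/(23634 + (225/28669)*(-806/225)) = 1/(23634 - 806/28669) = 1/(677562340/28669) = 28669/677562340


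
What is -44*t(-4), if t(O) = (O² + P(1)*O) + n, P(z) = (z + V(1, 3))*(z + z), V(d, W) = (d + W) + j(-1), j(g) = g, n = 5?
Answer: 484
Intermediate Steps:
V(d, W) = -1 + W + d (V(d, W) = (d + W) - 1 = (W + d) - 1 = -1 + W + d)
P(z) = 2*z*(3 + z) (P(z) = (z + (-1 + 3 + 1))*(z + z) = (z + 3)*(2*z) = (3 + z)*(2*z) = 2*z*(3 + z))
t(O) = 5 + O² + 8*O (t(O) = (O² + (2*1*(3 + 1))*O) + 5 = (O² + (2*1*4)*O) + 5 = (O² + 8*O) + 5 = 5 + O² + 8*O)
-44*t(-4) = -44*(5 + (-4)² + 8*(-4)) = -44*(5 + 16 - 32) = -44*(-11) = 484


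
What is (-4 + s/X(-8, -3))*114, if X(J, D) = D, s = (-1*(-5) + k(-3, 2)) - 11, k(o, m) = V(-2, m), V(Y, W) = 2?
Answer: -304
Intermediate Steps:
k(o, m) = 2
s = -4 (s = (-1*(-5) + 2) - 11 = (5 + 2) - 11 = 7 - 11 = -4)
(-4 + s/X(-8, -3))*114 = (-4 - 4/(-3))*114 = (-4 - 4*(-⅓))*114 = (-4 + 4/3)*114 = -8/3*114 = -304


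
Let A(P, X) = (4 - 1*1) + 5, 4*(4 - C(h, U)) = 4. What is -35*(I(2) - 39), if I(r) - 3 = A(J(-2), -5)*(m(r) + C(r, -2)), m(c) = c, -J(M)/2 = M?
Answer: -140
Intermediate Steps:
C(h, U) = 3 (C(h, U) = 4 - ¼*4 = 4 - 1 = 3)
J(M) = -2*M
A(P, X) = 8 (A(P, X) = (4 - 1) + 5 = 3 + 5 = 8)
I(r) = 27 + 8*r (I(r) = 3 + 8*(r + 3) = 3 + 8*(3 + r) = 3 + (24 + 8*r) = 27 + 8*r)
-35*(I(2) - 39) = -35*((27 + 8*2) - 39) = -35*((27 + 16) - 39) = -35*(43 - 39) = -35*4 = -140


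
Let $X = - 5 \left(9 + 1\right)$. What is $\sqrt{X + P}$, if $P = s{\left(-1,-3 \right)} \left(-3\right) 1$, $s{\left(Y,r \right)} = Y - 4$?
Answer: $i \sqrt{35} \approx 5.9161 i$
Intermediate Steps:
$s{\left(Y,r \right)} = -4 + Y$ ($s{\left(Y,r \right)} = Y - 4 = -4 + Y$)
$P = 15$ ($P = \left(-4 - 1\right) \left(-3\right) 1 = \left(-5\right) \left(-3\right) 1 = 15 \cdot 1 = 15$)
$X = -50$ ($X = \left(-5\right) 10 = -50$)
$\sqrt{X + P} = \sqrt{-50 + 15} = \sqrt{-35} = i \sqrt{35}$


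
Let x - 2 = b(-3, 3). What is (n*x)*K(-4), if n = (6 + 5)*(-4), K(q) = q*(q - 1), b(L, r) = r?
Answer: -4400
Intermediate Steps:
x = 5 (x = 2 + 3 = 5)
K(q) = q*(-1 + q)
n = -44 (n = 11*(-4) = -44)
(n*x)*K(-4) = (-44*5)*(-4*(-1 - 4)) = -(-880)*(-5) = -220*20 = -4400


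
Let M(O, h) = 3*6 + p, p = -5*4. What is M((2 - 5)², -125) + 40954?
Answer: 40952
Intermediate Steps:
p = -20
M(O, h) = -2 (M(O, h) = 3*6 - 20 = 18 - 20 = -2)
M((2 - 5)², -125) + 40954 = -2 + 40954 = 40952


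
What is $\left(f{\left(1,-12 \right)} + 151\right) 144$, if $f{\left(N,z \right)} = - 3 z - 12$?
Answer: $25200$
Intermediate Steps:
$f{\left(N,z \right)} = -12 - 3 z$
$\left(f{\left(1,-12 \right)} + 151\right) 144 = \left(\left(-12 - -36\right) + 151\right) 144 = \left(\left(-12 + 36\right) + 151\right) 144 = \left(24 + 151\right) 144 = 175 \cdot 144 = 25200$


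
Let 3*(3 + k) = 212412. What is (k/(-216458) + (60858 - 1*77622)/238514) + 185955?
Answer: 4800256603523417/25814131706 ≈ 1.8595e+5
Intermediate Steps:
k = 70801 (k = -3 + (⅓)*212412 = -3 + 70804 = 70801)
(k/(-216458) + (60858 - 1*77622)/238514) + 185955 = (70801/(-216458) + (60858 - 1*77622)/238514) + 185955 = (70801*(-1/216458) + (60858 - 77622)*(1/238514)) + 185955 = (-70801/216458 - 16764*1/238514) + 185955 = (-70801/216458 - 8382/119257) + 185955 = -10257865813/25814131706 + 185955 = 4800256603523417/25814131706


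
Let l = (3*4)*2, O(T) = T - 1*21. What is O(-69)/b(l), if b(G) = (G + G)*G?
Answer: -5/64 ≈ -0.078125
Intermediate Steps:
O(T) = -21 + T (O(T) = T - 21 = -21 + T)
l = 24 (l = 12*2 = 24)
b(G) = 2*G² (b(G) = (2*G)*G = 2*G²)
O(-69)/b(l) = (-21 - 69)/((2*24²)) = -90/(2*576) = -90/1152 = -90*1/1152 = -5/64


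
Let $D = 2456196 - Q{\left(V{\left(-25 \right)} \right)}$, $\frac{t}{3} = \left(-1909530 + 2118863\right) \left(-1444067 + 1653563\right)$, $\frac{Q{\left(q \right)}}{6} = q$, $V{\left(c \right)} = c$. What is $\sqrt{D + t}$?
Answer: $5 \sqrt{5262629394} \approx 3.6272 \cdot 10^{5}$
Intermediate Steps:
$Q{\left(q \right)} = 6 q$
$t = 131563278504$ ($t = 3 \left(-1909530 + 2118863\right) \left(-1444067 + 1653563\right) = 3 \cdot 209333 \cdot 209496 = 3 \cdot 43854426168 = 131563278504$)
$D = 2456346$ ($D = 2456196 - 6 \left(-25\right) = 2456196 - -150 = 2456196 + 150 = 2456346$)
$\sqrt{D + t} = \sqrt{2456346 + 131563278504} = \sqrt{131565734850} = 5 \sqrt{5262629394}$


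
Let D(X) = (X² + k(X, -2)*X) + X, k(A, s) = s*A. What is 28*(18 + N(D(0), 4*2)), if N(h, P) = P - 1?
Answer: 700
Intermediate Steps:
k(A, s) = A*s
D(X) = X - X² (D(X) = (X² + (X*(-2))*X) + X = (X² + (-2*X)*X) + X = (X² - 2*X²) + X = -X² + X = X - X²)
N(h, P) = -1 + P
28*(18 + N(D(0), 4*2)) = 28*(18 + (-1 + 4*2)) = 28*(18 + (-1 + 8)) = 28*(18 + 7) = 28*25 = 700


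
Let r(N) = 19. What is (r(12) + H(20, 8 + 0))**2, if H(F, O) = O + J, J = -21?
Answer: 36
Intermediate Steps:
H(F, O) = -21 + O (H(F, O) = O - 21 = -21 + O)
(r(12) + H(20, 8 + 0))**2 = (19 + (-21 + (8 + 0)))**2 = (19 + (-21 + 8))**2 = (19 - 13)**2 = 6**2 = 36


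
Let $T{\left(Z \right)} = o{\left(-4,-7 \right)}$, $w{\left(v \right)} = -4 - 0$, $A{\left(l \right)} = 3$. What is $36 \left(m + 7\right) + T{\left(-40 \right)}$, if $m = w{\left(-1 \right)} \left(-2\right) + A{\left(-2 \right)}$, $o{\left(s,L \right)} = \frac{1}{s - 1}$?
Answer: $\frac{3239}{5} \approx 647.8$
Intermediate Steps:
$w{\left(v \right)} = -4$ ($w{\left(v \right)} = -4 + 0 = -4$)
$o{\left(s,L \right)} = \frac{1}{-1 + s}$
$m = 11$ ($m = \left(-4\right) \left(-2\right) + 3 = 8 + 3 = 11$)
$T{\left(Z \right)} = - \frac{1}{5}$ ($T{\left(Z \right)} = \frac{1}{-1 - 4} = \frac{1}{-5} = - \frac{1}{5}$)
$36 \left(m + 7\right) + T{\left(-40 \right)} = 36 \left(11 + 7\right) - \frac{1}{5} = 36 \cdot 18 - \frac{1}{5} = 648 - \frac{1}{5} = \frac{3239}{5}$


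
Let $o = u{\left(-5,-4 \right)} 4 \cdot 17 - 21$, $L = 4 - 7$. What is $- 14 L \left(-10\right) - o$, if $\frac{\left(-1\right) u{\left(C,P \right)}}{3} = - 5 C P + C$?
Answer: $-21819$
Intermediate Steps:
$L = -3$ ($L = 4 - 7 = -3$)
$u{\left(C,P \right)} = - 3 C + 15 C P$ ($u{\left(C,P \right)} = - 3 \left(- 5 C P + C\right) = - 3 \left(C - 5 C P\right) = - 3 C + 15 C P$)
$o = 21399$ ($o = 3 \left(-5\right) \left(-1 + 5 \left(-4\right)\right) 4 \cdot 17 - 21 = 3 \left(-5\right) \left(-1 - 20\right) 4 \cdot 17 - 21 = 3 \left(-5\right) \left(-21\right) 4 \cdot 17 - 21 = 315 \cdot 4 \cdot 17 - 21 = 1260 \cdot 17 - 21 = 21420 - 21 = 21399$)
$- 14 L \left(-10\right) - o = \left(-14\right) \left(-3\right) \left(-10\right) - 21399 = 42 \left(-10\right) - 21399 = -420 - 21399 = -21819$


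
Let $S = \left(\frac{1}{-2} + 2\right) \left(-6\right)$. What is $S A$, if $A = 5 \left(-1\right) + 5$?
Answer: $0$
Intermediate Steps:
$S = -9$ ($S = \left(- \frac{1}{2} + 2\right) \left(-6\right) = \frac{3}{2} \left(-6\right) = -9$)
$A = 0$ ($A = -5 + 5 = 0$)
$S A = \left(-9\right) 0 = 0$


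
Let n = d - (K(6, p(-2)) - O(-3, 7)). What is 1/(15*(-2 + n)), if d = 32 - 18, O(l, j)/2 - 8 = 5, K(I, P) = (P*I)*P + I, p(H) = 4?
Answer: -1/960 ≈ -0.0010417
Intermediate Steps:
K(I, P) = I + I*P² (K(I, P) = (I*P)*P + I = I*P² + I = I + I*P²)
O(l, j) = 26 (O(l, j) = 16 + 2*5 = 16 + 10 = 26)
d = 14
n = -62 (n = 14 - (6*(1 + 4²) - 1*26) = 14 - (6*(1 + 16) - 26) = 14 - (6*17 - 26) = 14 - (102 - 26) = 14 - 1*76 = 14 - 76 = -62)
1/(15*(-2 + n)) = 1/(15*(-2 - 62)) = 1/(15*(-64)) = 1/(-960) = -1/960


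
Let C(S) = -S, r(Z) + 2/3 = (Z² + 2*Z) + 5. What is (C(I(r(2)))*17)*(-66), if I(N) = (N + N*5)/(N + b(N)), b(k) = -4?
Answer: 249084/25 ≈ 9963.4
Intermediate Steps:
r(Z) = 13/3 + Z² + 2*Z (r(Z) = -⅔ + ((Z² + 2*Z) + 5) = -⅔ + (5 + Z² + 2*Z) = 13/3 + Z² + 2*Z)
I(N) = 6*N/(-4 + N) (I(N) = (N + N*5)/(N - 4) = (N + 5*N)/(-4 + N) = (6*N)/(-4 + N) = 6*N/(-4 + N))
(C(I(r(2)))*17)*(-66) = (-6*(13/3 + 2² + 2*2)/(-4 + (13/3 + 2² + 2*2))*17)*(-66) = (-6*(13/3 + 4 + 4)/(-4 + (13/3 + 4 + 4))*17)*(-66) = (-6*37/(3*(-4 + 37/3))*17)*(-66) = (-6*37/(3*25/3)*17)*(-66) = (-6*37*3/(3*25)*17)*(-66) = (-1*222/25*17)*(-66) = -222/25*17*(-66) = -3774/25*(-66) = 249084/25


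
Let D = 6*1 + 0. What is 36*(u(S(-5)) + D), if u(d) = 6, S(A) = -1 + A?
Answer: 432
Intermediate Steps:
D = 6 (D = 6 + 0 = 6)
36*(u(S(-5)) + D) = 36*(6 + 6) = 36*12 = 432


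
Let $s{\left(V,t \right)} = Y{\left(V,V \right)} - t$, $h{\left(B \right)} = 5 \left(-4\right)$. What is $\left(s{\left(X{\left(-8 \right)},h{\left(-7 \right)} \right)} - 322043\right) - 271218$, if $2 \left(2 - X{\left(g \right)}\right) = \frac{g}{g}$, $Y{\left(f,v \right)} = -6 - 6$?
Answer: $-593253$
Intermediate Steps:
$h{\left(B \right)} = -20$
$Y{\left(f,v \right)} = -12$ ($Y{\left(f,v \right)} = -6 - 6 = -12$)
$X{\left(g \right)} = \frac{3}{2}$ ($X{\left(g \right)} = 2 - \frac{g \frac{1}{g}}{2} = 2 - \frac{1}{2} = \frac{3}{2}$)
$s{\left(V,t \right)} = -12 - t$
$\left(s{\left(X{\left(-8 \right)},h{\left(-7 \right)} \right)} - 322043\right) - 271218 = \left(\left(-12 - -20\right) - 322043\right) - 271218 = \left(\left(-12 + 20\right) - 322043\right) - 271218 = \left(8 - 322043\right) - 271218 = -322035 - 271218 = -593253$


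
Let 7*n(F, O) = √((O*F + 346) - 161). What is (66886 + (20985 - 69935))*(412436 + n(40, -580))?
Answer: 7397452096 + 17936*I*√23015/7 ≈ 7.3974e+9 + 3.8872e+5*I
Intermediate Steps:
n(F, O) = √(185 + F*O)/7 (n(F, O) = √((O*F + 346) - 161)/7 = √((F*O + 346) - 161)/7 = √((346 + F*O) - 161)/7 = √(185 + F*O)/7)
(66886 + (20985 - 69935))*(412436 + n(40, -580)) = (66886 + (20985 - 69935))*(412436 + √(185 + 40*(-580))/7) = (66886 - 48950)*(412436 + √(185 - 23200)/7) = 17936*(412436 + √(-23015)/7) = 17936*(412436 + (I*√23015)/7) = 17936*(412436 + I*√23015/7) = 7397452096 + 17936*I*√23015/7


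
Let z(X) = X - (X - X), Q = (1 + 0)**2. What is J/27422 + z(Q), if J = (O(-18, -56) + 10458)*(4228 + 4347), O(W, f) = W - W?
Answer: 44852386/13711 ≈ 3271.3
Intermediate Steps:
O(W, f) = 0
J = 89677350 (J = (0 + 10458)*(4228 + 4347) = 10458*8575 = 89677350)
Q = 1 (Q = 1**2 = 1)
z(X) = X (z(X) = X - 1*0 = X + 0 = X)
J/27422 + z(Q) = 89677350/27422 + 1 = 89677350*(1/27422) + 1 = 44838675/13711 + 1 = 44852386/13711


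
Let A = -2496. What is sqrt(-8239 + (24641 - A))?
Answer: sqrt(18898) ≈ 137.47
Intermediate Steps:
sqrt(-8239 + (24641 - A)) = sqrt(-8239 + (24641 - 1*(-2496))) = sqrt(-8239 + (24641 + 2496)) = sqrt(-8239 + 27137) = sqrt(18898)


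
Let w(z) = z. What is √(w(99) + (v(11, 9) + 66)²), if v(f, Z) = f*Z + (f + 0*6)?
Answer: 5*√1243 ≈ 176.28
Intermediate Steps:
v(f, Z) = f + Z*f (v(f, Z) = Z*f + (f + 0) = Z*f + f = f + Z*f)
√(w(99) + (v(11, 9) + 66)²) = √(99 + (11*(1 + 9) + 66)²) = √(99 + (11*10 + 66)²) = √(99 + (110 + 66)²) = √(99 + 176²) = √(99 + 30976) = √31075 = 5*√1243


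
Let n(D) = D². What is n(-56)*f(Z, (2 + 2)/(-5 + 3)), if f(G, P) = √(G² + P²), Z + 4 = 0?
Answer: 6272*√5 ≈ 14025.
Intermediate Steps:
Z = -4 (Z = -4 + 0 = -4)
n(-56)*f(Z, (2 + 2)/(-5 + 3)) = (-56)²*√((-4)² + ((2 + 2)/(-5 + 3))²) = 3136*√(16 + (4/(-2))²) = 3136*√(16 + (4*(-½))²) = 3136*√(16 + (-2)²) = 3136*√(16 + 4) = 3136*√20 = 3136*(2*√5) = 6272*√5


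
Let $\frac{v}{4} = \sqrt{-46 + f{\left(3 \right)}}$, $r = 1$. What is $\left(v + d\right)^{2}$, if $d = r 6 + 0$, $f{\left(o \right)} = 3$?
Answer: $-652 + 48 i \sqrt{43} \approx -652.0 + 314.76 i$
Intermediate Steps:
$v = 4 i \sqrt{43}$ ($v = 4 \sqrt{-46 + 3} = 4 \sqrt{-43} = 4 i \sqrt{43} \approx 26.23 i$)
$d = 6$ ($d = 1 \cdot 6 + 0 = 6 + 0 = 6$)
$\left(v + d\right)^{2} = \left(4 i \sqrt{43} + 6\right)^{2} = \left(6 + 4 i \sqrt{43}\right)^{2}$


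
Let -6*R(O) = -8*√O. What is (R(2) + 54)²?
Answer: 26276/9 + 144*√2 ≈ 3123.2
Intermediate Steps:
R(O) = 4*√O/3 (R(O) = -(-4)*√O/3 = 4*√O/3)
(R(2) + 54)² = (4*√2/3 + 54)² = (54 + 4*√2/3)²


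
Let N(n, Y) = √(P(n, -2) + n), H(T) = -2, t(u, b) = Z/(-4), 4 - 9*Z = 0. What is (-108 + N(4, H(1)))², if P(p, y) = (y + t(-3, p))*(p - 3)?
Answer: (324 - √17)²/9 ≈ 11369.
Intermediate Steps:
Z = 4/9 (Z = 4/9 - ⅑*0 = 4/9 + 0 = 4/9 ≈ 0.44444)
t(u, b) = -⅑ (t(u, b) = (4/9)/(-4) = (4/9)*(-¼) = -⅑)
P(p, y) = (-3 + p)*(-⅑ + y) (P(p, y) = (y - ⅑)*(p - 3) = (-⅑ + y)*(-3 + p) = (-3 + p)*(-⅑ + y))
N(n, Y) = √(19/3 - 10*n/9) (N(n, Y) = √((⅓ - 3*(-2) - n/9 + n*(-2)) + n) = √((⅓ + 6 - n/9 - 2*n) + n) = √((19/3 - 19*n/9) + n) = √(19/3 - 10*n/9))
(-108 + N(4, H(1)))² = (-108 + √(57 - 10*4)/3)² = (-108 + √(57 - 40)/3)² = (-108 + √17/3)²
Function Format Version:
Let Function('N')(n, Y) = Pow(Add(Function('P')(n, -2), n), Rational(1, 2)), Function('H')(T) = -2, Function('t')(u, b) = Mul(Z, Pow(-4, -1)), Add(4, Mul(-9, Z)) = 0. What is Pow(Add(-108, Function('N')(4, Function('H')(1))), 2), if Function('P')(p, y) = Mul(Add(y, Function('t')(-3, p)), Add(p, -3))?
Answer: Mul(Rational(1, 9), Pow(Add(324, Mul(-1, Pow(17, Rational(1, 2)))), 2)) ≈ 11369.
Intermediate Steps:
Z = Rational(4, 9) (Z = Add(Rational(4, 9), Mul(Rational(-1, 9), 0)) = Add(Rational(4, 9), 0) = Rational(4, 9) ≈ 0.44444)
Function('t')(u, b) = Rational(-1, 9) (Function('t')(u, b) = Mul(Rational(4, 9), Pow(-4, -1)) = Mul(Rational(4, 9), Rational(-1, 4)) = Rational(-1, 9))
Function('P')(p, y) = Mul(Add(-3, p), Add(Rational(-1, 9), y)) (Function('P')(p, y) = Mul(Add(y, Rational(-1, 9)), Add(p, -3)) = Mul(Add(Rational(-1, 9), y), Add(-3, p)) = Mul(Add(-3, p), Add(Rational(-1, 9), y)))
Function('N')(n, Y) = Pow(Add(Rational(19, 3), Mul(Rational(-10, 9), n)), Rational(1, 2)) (Function('N')(n, Y) = Pow(Add(Add(Rational(1, 3), Mul(-3, -2), Mul(Rational(-1, 9), n), Mul(n, -2)), n), Rational(1, 2)) = Pow(Add(Add(Rational(1, 3), 6, Mul(Rational(-1, 9), n), Mul(-2, n)), n), Rational(1, 2)) = Pow(Add(Add(Rational(19, 3), Mul(Rational(-19, 9), n)), n), Rational(1, 2)) = Pow(Add(Rational(19, 3), Mul(Rational(-10, 9), n)), Rational(1, 2)))
Pow(Add(-108, Function('N')(4, Function('H')(1))), 2) = Pow(Add(-108, Mul(Rational(1, 3), Pow(Add(57, Mul(-10, 4)), Rational(1, 2)))), 2) = Pow(Add(-108, Mul(Rational(1, 3), Pow(Add(57, -40), Rational(1, 2)))), 2) = Pow(Add(-108, Mul(Rational(1, 3), Pow(17, Rational(1, 2)))), 2)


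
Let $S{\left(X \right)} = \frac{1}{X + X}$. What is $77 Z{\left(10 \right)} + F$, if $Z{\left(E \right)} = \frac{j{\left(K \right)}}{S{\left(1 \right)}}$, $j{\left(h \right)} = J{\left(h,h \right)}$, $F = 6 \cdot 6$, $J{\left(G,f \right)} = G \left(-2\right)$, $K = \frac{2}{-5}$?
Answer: $\frac{796}{5} \approx 159.2$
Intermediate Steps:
$K = - \frac{2}{5}$ ($K = 2 \left(- \frac{1}{5}\right) = - \frac{2}{5} \approx -0.4$)
$J{\left(G,f \right)} = - 2 G$
$F = 36$
$j{\left(h \right)} = - 2 h$
$S{\left(X \right)} = \frac{1}{2 X}$
$Z{\left(E \right)} = \frac{8}{5}$ ($Z{\left(E \right)} = \frac{\left(-2\right) \left(- \frac{2}{5}\right)}{\frac{1}{2} \cdot 1^{-1}} = \frac{4}{5 \cdot \frac{1}{2} \cdot 1} = \frac{4 \frac{1}{\frac{1}{2}}}{5} = \frac{4}{5} \cdot 2 = \frac{8}{5}$)
$77 Z{\left(10 \right)} + F = 77 \cdot \frac{8}{5} + 36 = \frac{616}{5} + 36 = \frac{796}{5}$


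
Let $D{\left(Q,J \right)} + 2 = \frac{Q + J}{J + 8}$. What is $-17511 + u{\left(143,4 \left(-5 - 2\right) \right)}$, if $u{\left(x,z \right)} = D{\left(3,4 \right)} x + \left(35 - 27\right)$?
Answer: $- \frac{212467}{12} \approx -17706.0$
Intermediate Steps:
$D{\left(Q,J \right)} = -2 + \frac{J + Q}{8 + J}$ ($D{\left(Q,J \right)} = -2 + \frac{Q + J}{J + 8} = -2 + \frac{J + Q}{8 + J}$)
$u{\left(x,z \right)} = 8 - \frac{17 x}{12}$ ($u{\left(x,z \right)} = \frac{-16 + 3 - 4}{8 + 4} x + \left(35 - 27\right) = \frac{-16 + 3 - 4}{12} x + 8 = \frac{1}{12} \left(-17\right) x + 8 = - \frac{17 x}{12} + 8 = 8 - \frac{17 x}{12}$)
$-17511 + u{\left(143,4 \left(-5 - 2\right) \right)} = -17511 + \left(8 - \frac{2431}{12}\right) = -17511 - \frac{2335}{12} = - \frac{212467}{12}$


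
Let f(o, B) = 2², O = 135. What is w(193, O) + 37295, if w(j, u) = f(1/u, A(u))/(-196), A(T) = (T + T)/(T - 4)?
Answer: 1827454/49 ≈ 37295.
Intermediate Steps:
A(T) = 2*T/(-4 + T) (A(T) = (2*T)/(-4 + T) = 2*T/(-4 + T))
f(o, B) = 4
w(j, u) = -1/49 (w(j, u) = 4/(-196) = 4*(-1/196) = -1/49)
w(193, O) + 37295 = -1/49 + 37295 = 1827454/49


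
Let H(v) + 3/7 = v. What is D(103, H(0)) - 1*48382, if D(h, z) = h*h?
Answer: -37773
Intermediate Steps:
H(v) = -3/7 + v
D(h, z) = h²
D(103, H(0)) - 1*48382 = 103² - 1*48382 = 10609 - 48382 = -37773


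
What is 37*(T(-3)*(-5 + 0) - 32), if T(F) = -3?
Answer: -629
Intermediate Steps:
37*(T(-3)*(-5 + 0) - 32) = 37*(-3*(-5 + 0) - 32) = 37*(-3*(-5) - 32) = 37*(15 - 32) = 37*(-17) = -629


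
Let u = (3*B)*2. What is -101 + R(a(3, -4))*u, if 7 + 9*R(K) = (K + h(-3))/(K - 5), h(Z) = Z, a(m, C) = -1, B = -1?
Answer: -871/9 ≈ -96.778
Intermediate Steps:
u = -6 (u = (3*(-1))*2 = -3*2 = -6)
R(K) = -7/9 + (-3 + K)/(9*(-5 + K)) (R(K) = -7/9 + ((K - 3)/(K - 5))/9 = -7/9 + ((-3 + K)/(-5 + K))/9 = -7/9 + (-3 + K)/(9*(-5 + K)))
-101 + R(a(3, -4))*u = -101 + (2*(16 - 3*(-1))/(9*(-5 - 1)))*(-6) = -101 + ((2/9)*(16 + 3)/(-6))*(-6) = -101 + ((2/9)*(-⅙)*19)*(-6) = -101 - 19/27*(-6) = -101 + 38/9 = -871/9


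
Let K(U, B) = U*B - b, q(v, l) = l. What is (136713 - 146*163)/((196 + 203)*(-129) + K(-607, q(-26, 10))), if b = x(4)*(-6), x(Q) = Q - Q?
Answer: -10265/5231 ≈ -1.9623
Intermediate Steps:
x(Q) = 0
b = 0 (b = 0*(-6) = 0)
K(U, B) = B*U (K(U, B) = U*B - 1*0 = B*U + 0 = B*U)
(136713 - 146*163)/((196 + 203)*(-129) + K(-607, q(-26, 10))) = (136713 - 146*163)/((196 + 203)*(-129) + 10*(-607)) = (136713 - 23798)/(399*(-129) - 6070) = 112915/(-51471 - 6070) = 112915/(-57541) = 112915*(-1/57541) = -10265/5231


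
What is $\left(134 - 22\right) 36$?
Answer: $4032$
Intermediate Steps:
$\left(134 - 22\right) 36 = 112 \cdot 36 = 4032$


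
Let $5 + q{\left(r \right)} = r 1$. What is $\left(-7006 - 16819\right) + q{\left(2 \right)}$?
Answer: $-23828$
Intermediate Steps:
$q{\left(r \right)} = -5 + r$ ($q{\left(r \right)} = -5 + r 1 = -5 + r$)
$\left(-7006 - 16819\right) + q{\left(2 \right)} = \left(-7006 - 16819\right) + \left(-5 + 2\right) = -23825 - 3 = -23828$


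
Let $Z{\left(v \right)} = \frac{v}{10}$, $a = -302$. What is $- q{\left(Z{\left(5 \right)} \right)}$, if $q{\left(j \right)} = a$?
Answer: $302$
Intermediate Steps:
$Z{\left(v \right)} = \frac{v}{10}$ ($Z{\left(v \right)} = v \frac{1}{10} = \frac{v}{10}$)
$q{\left(j \right)} = -302$
$- q{\left(Z{\left(5 \right)} \right)} = \left(-1\right) \left(-302\right) = 302$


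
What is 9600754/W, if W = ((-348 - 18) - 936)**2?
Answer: 4800377/847602 ≈ 5.6635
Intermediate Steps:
W = 1695204 (W = (-366 - 936)**2 = (-1302)**2 = 1695204)
9600754/W = 9600754/1695204 = 9600754*(1/1695204) = 4800377/847602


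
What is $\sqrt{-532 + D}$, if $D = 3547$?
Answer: $3 \sqrt{335} \approx 54.909$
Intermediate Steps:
$\sqrt{-532 + D} = \sqrt{-532 + 3547} = \sqrt{3015} = 3 \sqrt{335}$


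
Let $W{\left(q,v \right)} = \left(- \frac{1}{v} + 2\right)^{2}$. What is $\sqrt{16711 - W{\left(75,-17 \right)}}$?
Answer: $\frac{\sqrt{4828254}}{17} \approx 129.25$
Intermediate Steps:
$W{\left(q,v \right)} = \left(2 - \frac{1}{v}\right)^{2}$
$\sqrt{16711 - W{\left(75,-17 \right)}} = \sqrt{16711 - \frac{\left(-1 + 2 \left(-17\right)\right)^{2}}{289}} = \sqrt{16711 - \frac{\left(-1 - 34\right)^{2}}{289}} = \sqrt{16711 - \frac{\left(-35\right)^{2}}{289}} = \sqrt{16711 - \frac{1}{289} \cdot 1225} = \sqrt{16711 - \frac{1225}{289}} = \sqrt{\frac{4828254}{289}} = \frac{\sqrt{4828254}}{17}$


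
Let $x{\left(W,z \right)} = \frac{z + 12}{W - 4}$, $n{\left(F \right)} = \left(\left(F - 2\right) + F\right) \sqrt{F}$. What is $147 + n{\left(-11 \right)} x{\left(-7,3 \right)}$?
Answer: $147 + \frac{360 i \sqrt{11}}{11} \approx 147.0 + 108.54 i$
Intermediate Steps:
$n{\left(F \right)} = \sqrt{F} \left(-2 + 2 F\right)$ ($n{\left(F \right)} = \left(\left(-2 + F\right) + F\right) \sqrt{F} = \left(-2 + 2 F\right) \sqrt{F} = \sqrt{F} \left(-2 + 2 F\right)$)
$x{\left(W,z \right)} = \frac{12 + z}{-4 + W}$
$147 + n{\left(-11 \right)} x{\left(-7,3 \right)} = 147 + 2 \sqrt{-11} \left(-1 - 11\right) \frac{12 + 3}{-4 - 7} = 147 + 2 i \sqrt{11} \left(-12\right) \frac{1}{-11} \cdot 15 = 147 + - 24 i \sqrt{11} \left(\left(- \frac{1}{11}\right) 15\right) = 147 + - 24 i \sqrt{11} \left(- \frac{15}{11}\right) = 147 + \frac{360 i \sqrt{11}}{11}$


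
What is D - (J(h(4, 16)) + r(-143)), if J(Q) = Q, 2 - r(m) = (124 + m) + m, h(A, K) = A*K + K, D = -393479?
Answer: -393723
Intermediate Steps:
h(A, K) = K + A*K
r(m) = -122 - 2*m (r(m) = 2 - ((124 + m) + m) = 2 - (124 + 2*m) = 2 + (-124 - 2*m) = -122 - 2*m)
D - (J(h(4, 16)) + r(-143)) = -393479 - (16*(1 + 4) + (-122 - 2*(-143))) = -393479 - (16*5 + (-122 + 286)) = -393479 - (80 + 164) = -393479 - 1*244 = -393479 - 244 = -393723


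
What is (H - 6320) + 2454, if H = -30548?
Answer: -34414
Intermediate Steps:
(H - 6320) + 2454 = (-30548 - 6320) + 2454 = -36868 + 2454 = -34414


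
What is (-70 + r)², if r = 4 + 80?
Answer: 196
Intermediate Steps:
r = 84
(-70 + r)² = (-70 + 84)² = 14² = 196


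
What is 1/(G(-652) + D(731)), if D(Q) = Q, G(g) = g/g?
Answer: 1/732 ≈ 0.0013661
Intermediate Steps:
G(g) = 1
1/(G(-652) + D(731)) = 1/(1 + 731) = 1/732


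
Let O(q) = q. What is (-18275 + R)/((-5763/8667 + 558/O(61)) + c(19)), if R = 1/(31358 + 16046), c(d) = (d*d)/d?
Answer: -152668609978671/229588569728 ≈ -664.97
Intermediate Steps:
c(d) = d (c(d) = d²/d = d)
R = 1/47404 ≈ 2.1095e-5
(-18275 + R)/((-5763/8667 + 558/O(61)) + c(19)) = (-18275 + 1/47404)/((-5763/8667 + 558/61) + 19) = -866308099/(47404*((-5763*1/8667 + 558*(1/61)) + 19)) = -866308099/(47404*((-1921/2889 + 558/61) + 19)) = -866308099/(47404*(1494881/176229 + 19)) = -866308099/(47404*4843232/176229) = -866308099/47404*176229/4843232 = -152668609978671/229588569728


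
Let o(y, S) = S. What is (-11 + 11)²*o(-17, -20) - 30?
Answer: -30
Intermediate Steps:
(-11 + 11)²*o(-17, -20) - 30 = (-11 + 11)²*(-20) - 30 = 0²*(-20) - 30 = 0*(-20) - 30 = 0 - 30 = -30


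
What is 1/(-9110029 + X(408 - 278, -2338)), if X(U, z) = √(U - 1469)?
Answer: -9110029/82992628382180 - I*√1339/82992628382180 ≈ -1.0977e-7 - 4.4091e-13*I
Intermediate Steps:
X(U, z) = √(-1469 + U)
1/(-9110029 + X(408 - 278, -2338)) = 1/(-9110029 + √(-1469 + (408 - 278))) = 1/(-9110029 + √(-1469 + 130)) = 1/(-9110029 + √(-1339)) = 1/(-9110029 + I*√1339)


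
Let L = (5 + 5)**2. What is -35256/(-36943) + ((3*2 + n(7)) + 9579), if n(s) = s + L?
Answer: 358086812/36943 ≈ 9693.0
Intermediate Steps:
L = 100 (L = 10**2 = 100)
n(s) = 100 + s (n(s) = s + 100 = 100 + s)
-35256/(-36943) + ((3*2 + n(7)) + 9579) = -35256/(-36943) + ((3*2 + (100 + 7)) + 9579) = -35256*(-1/36943) + ((6 + 107) + 9579) = 35256/36943 + (113 + 9579) = 35256/36943 + 9692 = 358086812/36943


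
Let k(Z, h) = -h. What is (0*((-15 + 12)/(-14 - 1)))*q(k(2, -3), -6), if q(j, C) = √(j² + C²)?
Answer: 0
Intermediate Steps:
q(j, C) = √(C² + j²)
(0*((-15 + 12)/(-14 - 1)))*q(k(2, -3), -6) = (0*((-15 + 12)/(-14 - 1)))*√((-6)² + (-1*(-3))²) = (0*(-3/(-15)))*√(36 + 3²) = (0*(-3*(-1/15)))*√(36 + 9) = (0*(⅕))*√45 = 0*(3*√5) = 0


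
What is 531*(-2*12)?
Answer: -12744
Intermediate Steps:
531*(-2*12) = 531*(-24) = -12744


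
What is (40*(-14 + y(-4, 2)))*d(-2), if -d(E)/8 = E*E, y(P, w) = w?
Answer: 15360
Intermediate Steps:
d(E) = -8*E² (d(E) = -8*E*E = -8*E²)
(40*(-14 + y(-4, 2)))*d(-2) = (40*(-14 + 2))*(-8*(-2)²) = (40*(-12))*(-8*4) = -480*(-32) = 15360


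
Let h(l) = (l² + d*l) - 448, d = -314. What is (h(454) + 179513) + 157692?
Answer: 400317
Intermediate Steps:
h(l) = -448 + l² - 314*l (h(l) = (l² - 314*l) - 448 = -448 + l² - 314*l)
(h(454) + 179513) + 157692 = ((-448 + 454² - 314*454) + 179513) + 157692 = ((-448 + 206116 - 142556) + 179513) + 157692 = (63112 + 179513) + 157692 = 242625 + 157692 = 400317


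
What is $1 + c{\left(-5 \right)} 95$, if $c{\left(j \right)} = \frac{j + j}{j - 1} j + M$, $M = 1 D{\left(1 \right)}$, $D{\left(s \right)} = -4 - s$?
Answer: $- \frac{3797}{3} \approx -1265.7$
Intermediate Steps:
$M = -5$ ($M = 1 \left(-4 - 1\right) = 1 \left(-5\right) = -5$)
$c{\left(j \right)} = -5 + \frac{2 j^{2}}{-1 + j}$ ($c{\left(j \right)} = \frac{j + j}{j - 1} j - 5 = \frac{2 j}{-1 + j} j - 5 = \frac{2 j^{2}}{-1 + j} - 5 = -5 + \frac{2 j^{2}}{-1 + j}$)
$1 + c{\left(-5 \right)} 95 = 1 + \frac{5 - -25 + 2 \left(-5\right)^{2}}{-1 - 5} \cdot 95 = 1 + \frac{5 + 25 + 2 \cdot 25}{-6} \cdot 95 = 1 + - \frac{5 + 25 + 50}{6} \cdot 95 = 1 + \left(- \frac{1}{6}\right) 80 \cdot 95 = 1 - \frac{3800}{3} = - \frac{3797}{3}$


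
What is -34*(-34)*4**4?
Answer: 295936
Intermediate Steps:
-34*(-34)*4**4 = 1156*256 = 295936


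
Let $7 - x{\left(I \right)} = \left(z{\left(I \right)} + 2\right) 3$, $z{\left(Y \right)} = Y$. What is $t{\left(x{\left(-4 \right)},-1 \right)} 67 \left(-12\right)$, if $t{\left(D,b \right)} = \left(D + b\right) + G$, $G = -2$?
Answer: $-8040$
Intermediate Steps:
$x{\left(I \right)} = 1 - 3 I$ ($x{\left(I \right)} = 7 - \left(I + 2\right) 3 = 7 - \left(2 + I\right) 3 = 7 - \left(6 + 3 I\right) = 1 - 3 I$)
$t{\left(D,b \right)} = -2 + D + b$ ($t{\left(D,b \right)} = \left(D + b\right) - 2 = -2 + D + b$)
$t{\left(x{\left(-4 \right)},-1 \right)} 67 \left(-12\right) = \left(-2 + \left(1 - -12\right) - 1\right) 67 \left(-12\right) = \left(-2 + \left(1 + 12\right) - 1\right) 67 \left(-12\right) = \left(-2 + 13 - 1\right) 67 \left(-12\right) = 10 \cdot 67 \left(-12\right) = 670 \left(-12\right) = -8040$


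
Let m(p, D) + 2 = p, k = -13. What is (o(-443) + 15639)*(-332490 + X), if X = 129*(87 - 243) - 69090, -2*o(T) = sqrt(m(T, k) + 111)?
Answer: -6595028856 + 210852*I*sqrt(334) ≈ -6.595e+9 + 3.8535e+6*I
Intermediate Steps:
m(p, D) = -2 + p
o(T) = -sqrt(109 + T)/2 (o(T) = -sqrt((-2 + T) + 111)/2 = -sqrt(109 + T)/2)
X = -89214 (X = 129*(-156) - 69090 = -20124 - 69090 = -89214)
(o(-443) + 15639)*(-332490 + X) = (-sqrt(109 - 443)/2 + 15639)*(-332490 - 89214) = (-I*sqrt(334)/2 + 15639)*(-421704) = (15639 - I*sqrt(334)/2)*(-421704) = -6595028856 + 210852*I*sqrt(334)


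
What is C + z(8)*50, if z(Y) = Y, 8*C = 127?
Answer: 3327/8 ≈ 415.88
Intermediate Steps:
C = 127/8 (C = (⅛)*127 = 127/8 ≈ 15.875)
C + z(8)*50 = 127/8 + 8*50 = 127/8 + 400 = 3327/8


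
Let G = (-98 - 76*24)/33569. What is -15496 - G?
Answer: -520183302/33569 ≈ -15496.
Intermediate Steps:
G = -1922/33569 (G = (-98 - 1824)*(1/33569) = -1922*1/33569 = -1922/33569 ≈ -0.057255)
-15496 - G = -15496 - 1*(-1922/33569) = -15496 + 1922/33569 = -520183302/33569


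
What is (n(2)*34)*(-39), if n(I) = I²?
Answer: -5304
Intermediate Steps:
(n(2)*34)*(-39) = (2²*34)*(-39) = (4*34)*(-39) = 136*(-39) = -5304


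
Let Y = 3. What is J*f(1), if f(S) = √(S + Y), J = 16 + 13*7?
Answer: 214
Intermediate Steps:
J = 107 (J = 16 + 91 = 107)
f(S) = √(3 + S) (f(S) = √(S + 3) = √(3 + S))
J*f(1) = 107*√(3 + 1) = 107*√4 = 107*2 = 214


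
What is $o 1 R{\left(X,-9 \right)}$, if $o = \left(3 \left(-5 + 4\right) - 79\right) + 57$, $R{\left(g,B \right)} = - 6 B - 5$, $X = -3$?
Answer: $-1225$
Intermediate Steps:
$R{\left(g,B \right)} = -5 - 6 B$
$o = -25$ ($o = \left(3 \left(-1\right) - 79\right) + 57 = \left(-3 - 79\right) + 57 = -82 + 57 = -25$)
$o 1 R{\left(X,-9 \right)} = \left(-25\right) 1 \left(-5 - -54\right) = - 25 \left(-5 + 54\right) = \left(-25\right) 49 = -1225$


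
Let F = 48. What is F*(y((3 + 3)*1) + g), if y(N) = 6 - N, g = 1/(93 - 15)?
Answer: 8/13 ≈ 0.61539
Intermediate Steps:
g = 1/78 ≈ 0.012821
F*(y((3 + 3)*1) + g) = 48*((6 - (3 + 3)) + 1/78) = 48*((6 - 6) + 1/78) = 48*(0 + 1/78) = 48*(1/78) = 8/13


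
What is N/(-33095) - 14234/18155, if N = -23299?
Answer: -9616177/120167945 ≈ -0.080023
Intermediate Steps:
N/(-33095) - 14234/18155 = -23299/(-33095) - 14234/18155 = -23299*(-1/33095) - 14234*1/18155 = 23299/33095 - 14234/18155 = -9616177/120167945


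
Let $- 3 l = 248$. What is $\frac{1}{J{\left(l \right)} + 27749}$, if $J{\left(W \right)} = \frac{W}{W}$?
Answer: $\frac{1}{27750} \approx 3.6036 \cdot 10^{-5}$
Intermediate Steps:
$l = - \frac{248}{3}$ ($l = \left(- \frac{1}{3}\right) 248 = - \frac{248}{3} \approx -82.667$)
$J{\left(W \right)} = 1$
$\frac{1}{J{\left(l \right)} + 27749} = \frac{1}{1 + 27749} = \frac{1}{27750}$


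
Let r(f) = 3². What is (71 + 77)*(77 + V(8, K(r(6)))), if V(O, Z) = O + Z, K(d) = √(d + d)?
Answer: 12580 + 444*√2 ≈ 13208.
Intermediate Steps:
r(f) = 9
K(d) = √2*√d (K(d) = √(2*d) = √2*√d)
(71 + 77)*(77 + V(8, K(r(6)))) = (71 + 77)*(77 + (8 + √2*√9)) = 148*(77 + (8 + √2*3)) = 148*(77 + (8 + 3*√2)) = 148*(85 + 3*√2) = 12580 + 444*√2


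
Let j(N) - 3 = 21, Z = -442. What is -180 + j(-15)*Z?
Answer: -10788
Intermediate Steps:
j(N) = 24 (j(N) = 3 + 21 = 24)
-180 + j(-15)*Z = -180 + 24*(-442) = -180 - 10608 = -10788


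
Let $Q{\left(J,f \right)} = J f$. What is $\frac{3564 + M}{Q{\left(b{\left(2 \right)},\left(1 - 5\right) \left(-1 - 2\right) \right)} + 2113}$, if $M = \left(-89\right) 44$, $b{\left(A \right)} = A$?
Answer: $- \frac{352}{2137} \approx -0.16472$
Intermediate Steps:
$M = -3916$
$\frac{3564 + M}{Q{\left(b{\left(2 \right)},\left(1 - 5\right) \left(-1 - 2\right) \right)} + 2113} = \frac{3564 - 3916}{2 \left(1 - 5\right) \left(-1 - 2\right) + 2113} = - \frac{352}{2 \left(- 4 \left(-1 - 2\right)\right) + 2113} = - \frac{352}{2 \left(\left(-4\right) \left(-3\right)\right) + 2113} = - \frac{352}{2 \cdot 12 + 2113} = - \frac{352}{24 + 2113} = - \frac{352}{2137}$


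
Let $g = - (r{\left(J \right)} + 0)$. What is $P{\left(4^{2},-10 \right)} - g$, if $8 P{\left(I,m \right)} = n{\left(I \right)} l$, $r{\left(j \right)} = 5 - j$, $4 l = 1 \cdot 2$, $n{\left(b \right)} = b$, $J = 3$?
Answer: $3$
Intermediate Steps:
$l = \frac{1}{2}$ ($l = \frac{1 \cdot 2}{4} = \frac{1}{4} \cdot 2 = \frac{1}{2} \approx 0.5$)
$P{\left(I,m \right)} = \frac{I}{16}$ ($P{\left(I,m \right)} = \frac{I \frac{1}{2}}{8} = \frac{\frac{1}{2} I}{8} = \frac{I}{16}$)
$g = -2$ ($g = - (\left(5 - 3\right) + 0) = - (2 + 0) = \left(-1\right) 2 = -2$)
$P{\left(4^{2},-10 \right)} - g = \frac{4^{2}}{16} - -2 = \frac{1}{16} \cdot 16 + 2 = 1 + 2 = 3$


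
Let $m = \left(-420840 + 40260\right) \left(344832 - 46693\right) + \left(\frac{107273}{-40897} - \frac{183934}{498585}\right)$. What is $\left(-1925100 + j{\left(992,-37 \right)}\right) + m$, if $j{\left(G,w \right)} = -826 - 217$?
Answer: $- \frac{2313677294522049485938}{20390630745} \approx -1.1347 \cdot 10^{11}$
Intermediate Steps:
$j{\left(G,w \right)} = -1043$
$m = - \frac{2313638019251374419403}{20390630745}$ ($m = \left(-380580\right) 298139 + \left(107273 \left(- \frac{1}{40897}\right) - \frac{183934}{498585}\right) = -113465740620 - \frac{61007057503}{20390630745} = - \frac{2313638019251374419403}{20390630745} \approx -1.1347 \cdot 10^{11}$)
$\left(-1925100 + j{\left(992,-37 \right)}\right) + m = \left(-1925100 - 1043\right) - \frac{2313638019251374419403}{20390630745} = -1926143 - \frac{2313638019251374419403}{20390630745} = - \frac{2313677294522049485938}{20390630745}$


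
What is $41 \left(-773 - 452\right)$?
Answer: $-50225$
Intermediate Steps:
$41 \left(-773 - 452\right) = 41 \left(-1225\right) = -50225$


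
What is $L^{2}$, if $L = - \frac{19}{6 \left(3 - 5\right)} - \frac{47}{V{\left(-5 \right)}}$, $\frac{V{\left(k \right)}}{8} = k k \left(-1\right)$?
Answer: $\frac{1190281}{360000} \approx 3.3063$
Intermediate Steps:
$V{\left(k \right)} = - 8 k^{2}$ ($V{\left(k \right)} = 8 k k \left(-1\right) = 8 k^{2} \left(-1\right) = 8 \left(- k^{2}\right) = - 8 k^{2}$)
$L = \frac{1091}{600}$ ($L = - \frac{19}{6 \left(3 - 5\right)} - \frac{47}{\left(-8\right) \left(-5\right)^{2}} = - \frac{19}{6 \left(-2\right)} - \frac{47}{\left(-8\right) 25} = - \frac{19}{-12} - \frac{47}{-200} = \left(-19\right) \left(- \frac{1}{12}\right) - - \frac{47}{200} = \frac{19}{12} + \frac{47}{200} = \frac{1091}{600} \approx 1.8183$)
$L^{2} = \left(\frac{1091}{600}\right)^{2} = \frac{1190281}{360000}$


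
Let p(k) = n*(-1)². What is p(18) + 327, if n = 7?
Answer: 334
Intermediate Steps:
p(k) = 7 (p(k) = 7*(-1)² = 7*1 = 7)
p(18) + 327 = 7 + 327 = 334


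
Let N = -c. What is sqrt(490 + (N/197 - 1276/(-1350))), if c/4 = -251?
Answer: 4*sqrt(2436439461)/8865 ≈ 22.272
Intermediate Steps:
c = -1004 (c = 4*(-251) = -1004)
N = 1004 (N = -1*(-1004) = 1004)
sqrt(490 + (N/197 - 1276/(-1350))) = sqrt(490 + (1004/197 - 1276/(-1350))) = sqrt(490 + (1004*(1/197) - 1276*(-1/1350))) = sqrt(490 + (1004/197 + 638/675)) = sqrt(490 + 803386/132975) = sqrt(65961136/132975) = 4*sqrt(2436439461)/8865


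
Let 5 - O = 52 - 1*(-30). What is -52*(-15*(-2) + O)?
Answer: 2444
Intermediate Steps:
O = -77 (O = 5 - (52 - 1*(-30)) = 5 - (52 + 30) = 5 - 1*82 = 5 - 82 = -77)
-52*(-15*(-2) + O) = -52*(-15*(-2) - 77) = -52*(30 - 77) = -52*(-47) = 2444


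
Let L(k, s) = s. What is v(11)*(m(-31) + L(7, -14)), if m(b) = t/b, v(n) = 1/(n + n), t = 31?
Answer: -15/22 ≈ -0.68182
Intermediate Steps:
v(n) = 1/(2*n)
m(b) = 31/b
v(11)*(m(-31) + L(7, -14)) = ((½)/11)*(31/(-31) - 14) = ((½)*(1/11))*(31*(-1/31) - 14) = (-1 - 14)/22 = (1/22)*(-15) = -15/22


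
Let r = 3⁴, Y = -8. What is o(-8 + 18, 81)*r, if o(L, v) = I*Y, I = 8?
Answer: -5184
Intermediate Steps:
r = 81
o(L, v) = -64 (o(L, v) = 8*(-8) = -64)
o(-8 + 18, 81)*r = -64*81 = -5184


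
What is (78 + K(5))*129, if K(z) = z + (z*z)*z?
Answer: 26832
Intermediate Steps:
K(z) = z + z**3 (K(z) = z + z**2*z = z + z**3)
(78 + K(5))*129 = (78 + (5 + 5**3))*129 = (78 + (5 + 125))*129 = (78 + 130)*129 = 208*129 = 26832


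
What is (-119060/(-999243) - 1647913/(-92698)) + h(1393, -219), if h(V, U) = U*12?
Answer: -241768228815853/92627827614 ≈ -2610.1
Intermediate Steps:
h(V, U) = 12*U
(-119060/(-999243) - 1647913/(-92698)) + h(1393, -219) = (-119060/(-999243) - 1647913/(-92698)) + 12*(-219) = (-119060*(-1/999243) - 1647913*(-1/92698)) - 2628 = (119060/999243 + 1647913/92698) - 2628 = 1657702153739/92627827614 - 2628 = -241768228815853/92627827614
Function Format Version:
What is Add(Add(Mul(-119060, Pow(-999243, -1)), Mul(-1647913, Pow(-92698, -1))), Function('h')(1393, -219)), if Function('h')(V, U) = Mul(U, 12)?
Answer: Rational(-241768228815853, 92627827614) ≈ -2610.1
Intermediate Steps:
Function('h')(V, U) = Mul(12, U)
Add(Add(Mul(-119060, Pow(-999243, -1)), Mul(-1647913, Pow(-92698, -1))), Function('h')(1393, -219)) = Add(Add(Mul(-119060, Pow(-999243, -1)), Mul(-1647913, Pow(-92698, -1))), Mul(12, -219)) = Add(Add(Mul(-119060, Rational(-1, 999243)), Mul(-1647913, Rational(-1, 92698))), -2628) = Add(Add(Rational(119060, 999243), Rational(1647913, 92698)), -2628) = Add(Rational(1657702153739, 92627827614), -2628) = Rational(-241768228815853, 92627827614)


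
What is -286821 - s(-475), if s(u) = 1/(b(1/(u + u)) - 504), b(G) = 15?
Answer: -140255468/489 ≈ -2.8682e+5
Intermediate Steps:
s(u) = -1/489 (s(u) = 1/(15 - 504) = 1/(-489) = -1/489)
-286821 - s(-475) = -286821 - 1*(-1/489) = -286821 + 1/489 = -140255468/489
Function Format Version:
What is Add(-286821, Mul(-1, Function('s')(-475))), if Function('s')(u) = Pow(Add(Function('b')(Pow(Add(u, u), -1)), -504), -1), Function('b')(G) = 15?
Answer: Rational(-140255468, 489) ≈ -2.8682e+5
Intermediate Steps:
Function('s')(u) = Rational(-1, 489) (Function('s')(u) = Pow(Add(15, -504), -1) = Pow(-489, -1) = Rational(-1, 489))
Add(-286821, Mul(-1, Function('s')(-475))) = Add(-286821, Mul(-1, Rational(-1, 489))) = Add(-286821, Rational(1, 489)) = Rational(-140255468, 489)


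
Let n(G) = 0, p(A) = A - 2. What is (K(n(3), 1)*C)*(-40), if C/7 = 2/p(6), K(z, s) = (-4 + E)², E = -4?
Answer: -8960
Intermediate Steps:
p(A) = -2 + A
K(z, s) = 64 (K(z, s) = (-4 - 4)² = (-8)² = 64)
C = 7/2 (C = 7*(2/(-2 + 6)) = 7*(2/4) = 7*(2*(¼)) = 7*(½) = 7/2 ≈ 3.5000)
(K(n(3), 1)*C)*(-40) = (64*(7/2))*(-40) = 224*(-40) = -8960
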